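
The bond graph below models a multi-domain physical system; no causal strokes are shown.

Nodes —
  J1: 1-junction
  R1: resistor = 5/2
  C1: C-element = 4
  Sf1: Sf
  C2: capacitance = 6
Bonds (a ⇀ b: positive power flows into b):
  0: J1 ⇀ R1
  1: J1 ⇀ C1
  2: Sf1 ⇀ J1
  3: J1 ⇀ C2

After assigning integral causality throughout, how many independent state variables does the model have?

2  (C1, C2 all integral)

bond 2 |Sf1  (Sf1: flow source, stroke at near end)
bond 0 |J1  (J1 flow already set via bond 2)
bond 1 |J1  (1-jn J1 has f-setter on 2)
bond 3 |J1  (J1: bond 2 brought flow, rest push out)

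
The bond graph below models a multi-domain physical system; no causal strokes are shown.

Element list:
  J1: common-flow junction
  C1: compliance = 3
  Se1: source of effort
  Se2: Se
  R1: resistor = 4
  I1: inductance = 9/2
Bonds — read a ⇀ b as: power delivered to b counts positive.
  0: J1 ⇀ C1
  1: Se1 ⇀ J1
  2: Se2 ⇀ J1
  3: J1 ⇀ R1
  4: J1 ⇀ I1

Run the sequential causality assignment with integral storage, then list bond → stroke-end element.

b1 |J1  (Se1 (Se) sets effort on bond)
b2 |J1  (Se2 (Se) sets effort on bond)
b0 |J1  (C1: C, integral causality)
b4 |I1  (I1: I, integral causality)
b3 |J1  (common-f at J1 fixed by 4)

#0 stroke at J1
#1 stroke at J1
#2 stroke at J1
#3 stroke at J1
#4 stroke at I1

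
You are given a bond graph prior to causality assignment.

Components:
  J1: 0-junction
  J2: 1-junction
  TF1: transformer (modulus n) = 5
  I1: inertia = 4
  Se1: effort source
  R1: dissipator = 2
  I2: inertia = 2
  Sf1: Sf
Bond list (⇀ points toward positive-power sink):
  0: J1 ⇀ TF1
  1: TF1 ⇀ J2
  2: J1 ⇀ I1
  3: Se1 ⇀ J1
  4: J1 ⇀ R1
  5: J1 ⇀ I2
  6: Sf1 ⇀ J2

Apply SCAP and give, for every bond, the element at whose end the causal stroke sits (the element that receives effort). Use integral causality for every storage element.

bond 0 |TF1
bond 1 |J2
bond 2 |I1
bond 3 |J1
bond 4 |R1
bond 5 |I2
bond 6 |Sf1

b3 |J1  (source Se1 imposes e)
b6 |Sf1  (Sf1 fixes flow; stroke at Sf1)
b0 |TF1  (J1: bond 3 brought effort, rest push out)
b2 |I1  (common-e at J1 fixed by 3)
b4 |R1  (J1 effort already set via bond 3)
b5 |I2  (J1: bond 3 brought effort, rest push out)
b1 |J2  (1-jn J2 has f-setter on 6)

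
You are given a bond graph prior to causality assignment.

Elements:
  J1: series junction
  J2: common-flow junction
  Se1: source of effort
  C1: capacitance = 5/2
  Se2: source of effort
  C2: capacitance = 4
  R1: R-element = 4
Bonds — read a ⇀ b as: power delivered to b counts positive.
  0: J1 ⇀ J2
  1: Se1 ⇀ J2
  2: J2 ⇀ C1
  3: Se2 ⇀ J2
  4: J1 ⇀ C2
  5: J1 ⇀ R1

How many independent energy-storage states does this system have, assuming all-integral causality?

2  (C1, C2 all integral)

b1 →J2  (Se1 (Se) sets effort on bond)
b3 →J2  (Se2: effort source, stroke at far end)
b2 →J2  (C1: C, integral causality)
b0 →J1  (closing 1-jn rule on J2)
b4 →J1  (C2 outputs effort q/C2)
b5 →R1  (J1: last free bond brings flow in)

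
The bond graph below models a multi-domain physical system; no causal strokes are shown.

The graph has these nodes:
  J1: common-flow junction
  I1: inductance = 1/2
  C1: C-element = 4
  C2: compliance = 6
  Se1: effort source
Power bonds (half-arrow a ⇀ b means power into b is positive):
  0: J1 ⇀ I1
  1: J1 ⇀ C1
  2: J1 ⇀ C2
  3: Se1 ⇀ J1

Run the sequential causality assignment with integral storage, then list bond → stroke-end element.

b3 |J1  (Se1 (Se) sets effort on bond)
b0 |I1  (I1 integral (f out))
b1 |J1  (common-f at J1 fixed by 0)
b2 |J1  (common-f at J1 fixed by 0)

#0 →I1
#1 →J1
#2 →J1
#3 →J1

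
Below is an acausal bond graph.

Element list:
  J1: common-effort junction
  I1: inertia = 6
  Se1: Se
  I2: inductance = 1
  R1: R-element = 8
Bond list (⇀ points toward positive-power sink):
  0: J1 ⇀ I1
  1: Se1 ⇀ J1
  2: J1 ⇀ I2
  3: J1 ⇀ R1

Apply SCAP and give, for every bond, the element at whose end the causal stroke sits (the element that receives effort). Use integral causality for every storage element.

bond 1 stroke→J1  (source Se1 imposes e)
bond 0 stroke→I1  (common-e at J1 fixed by 1)
bond 2 stroke→I2  (0-jn J1 has e-setter on 1)
bond 3 stroke→R1  (common-e at J1 fixed by 1)

#0 →I1
#1 →J1
#2 →I2
#3 →R1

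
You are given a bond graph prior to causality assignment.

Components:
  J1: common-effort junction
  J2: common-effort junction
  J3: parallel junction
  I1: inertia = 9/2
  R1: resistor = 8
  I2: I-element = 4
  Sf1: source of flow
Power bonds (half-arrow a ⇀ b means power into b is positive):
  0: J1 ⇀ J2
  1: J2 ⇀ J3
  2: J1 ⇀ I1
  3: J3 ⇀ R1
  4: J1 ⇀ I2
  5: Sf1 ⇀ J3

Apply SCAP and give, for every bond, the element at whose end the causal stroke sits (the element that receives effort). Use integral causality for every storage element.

bond 5 stroke→Sf1  (source Sf1 imposes f)
bond 2 stroke→I1  (I1: I, integral causality)
bond 4 stroke→I2  (I2 outputs flow p/I2)
bond 0 stroke→J1  (only one effort-in slot at J1)
bond 1 stroke→J2  (J2 needs exactly one e-in)
bond 3 stroke→J3  (J3: last free bond brings effort in)

#0 |J1
#1 |J2
#2 |I1
#3 |J3
#4 |I2
#5 |Sf1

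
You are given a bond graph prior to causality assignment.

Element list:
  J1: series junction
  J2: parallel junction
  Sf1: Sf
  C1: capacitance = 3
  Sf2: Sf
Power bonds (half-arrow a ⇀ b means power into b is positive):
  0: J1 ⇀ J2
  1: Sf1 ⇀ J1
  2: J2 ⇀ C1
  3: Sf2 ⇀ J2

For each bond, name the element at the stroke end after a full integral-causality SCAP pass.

β1 |Sf1  (source Sf1 imposes f)
β3 |Sf2  (Sf2 (Sf) sets flow on bond)
β0 |J1  (common-f at J1 fixed by 1)
β2 |J2  (only one effort-in slot at J2)

b0 →J1
b1 →Sf1
b2 →J2
b3 →Sf2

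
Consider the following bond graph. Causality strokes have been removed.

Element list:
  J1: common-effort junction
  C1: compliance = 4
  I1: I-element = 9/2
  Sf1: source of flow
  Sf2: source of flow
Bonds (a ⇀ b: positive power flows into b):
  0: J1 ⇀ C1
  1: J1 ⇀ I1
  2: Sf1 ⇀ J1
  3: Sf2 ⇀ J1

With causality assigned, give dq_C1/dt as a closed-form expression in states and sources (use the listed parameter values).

β2 stroke at Sf1  (Sf1: flow source, stroke at near end)
β3 stroke at Sf2  (source Sf2 imposes f)
β0 stroke at J1  (prefer integral on C1)
β1 stroke at I1  (J1 effort already set via bond 0)

dq_C1/dt = F_Sf1 + F_Sf2 - 2*p_I1/9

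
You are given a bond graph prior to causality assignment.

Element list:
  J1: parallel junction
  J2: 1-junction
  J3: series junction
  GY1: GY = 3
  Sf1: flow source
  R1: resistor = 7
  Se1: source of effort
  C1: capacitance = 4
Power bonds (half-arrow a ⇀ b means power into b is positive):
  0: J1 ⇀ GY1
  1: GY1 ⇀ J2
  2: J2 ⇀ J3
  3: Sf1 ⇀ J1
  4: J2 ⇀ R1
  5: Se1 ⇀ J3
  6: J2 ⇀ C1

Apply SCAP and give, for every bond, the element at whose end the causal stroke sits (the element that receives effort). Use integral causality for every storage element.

#0 |J1
#1 |J2
#2 |J2
#3 |Sf1
#4 |R1
#5 |J3
#6 |J2

β3 →Sf1  (Sf1: flow source, stroke at near end)
β5 →J3  (Se1 fixes effort; stroke away)
β0 →J1  (only one effort-in slot at J1)
β2 →J2  (closing 1-jn rule on J3)
β1 →J2  (GY1: gyrator matches bond 0)
β6 →J2  (C1: C, integral causality)
β4 →R1  (only one flow-in slot at J2)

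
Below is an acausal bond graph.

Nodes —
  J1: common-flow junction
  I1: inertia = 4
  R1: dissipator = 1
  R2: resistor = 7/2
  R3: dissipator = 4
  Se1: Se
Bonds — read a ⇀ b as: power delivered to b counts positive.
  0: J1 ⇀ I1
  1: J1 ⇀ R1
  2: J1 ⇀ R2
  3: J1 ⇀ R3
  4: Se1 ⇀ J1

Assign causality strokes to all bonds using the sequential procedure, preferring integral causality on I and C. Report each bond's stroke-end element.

b0 |I1
b1 |J1
b2 |J1
b3 |J1
b4 |J1

β4 stroke at J1  (Se1 fixes effort; stroke away)
β0 stroke at I1  (I1 outputs flow p/I1)
β1 stroke at J1  (1-jn J1 has f-setter on 0)
β2 stroke at J1  (J1 flow already set via bond 0)
β3 stroke at J1  (J1: bond 0 brought flow, rest push out)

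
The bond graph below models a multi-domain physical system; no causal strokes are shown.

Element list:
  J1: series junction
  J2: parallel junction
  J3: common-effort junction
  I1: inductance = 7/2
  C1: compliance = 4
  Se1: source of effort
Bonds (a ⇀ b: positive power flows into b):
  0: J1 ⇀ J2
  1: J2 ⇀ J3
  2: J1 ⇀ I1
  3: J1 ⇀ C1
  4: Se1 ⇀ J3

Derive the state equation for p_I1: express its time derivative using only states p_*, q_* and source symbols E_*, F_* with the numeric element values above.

#4 →J3  (Se1 (Se) sets effort on bond)
#1 →J2  (0-jn J3 has e-setter on 4)
#0 →J1  (J2: bond 1 brought effort, rest push out)
#2 →I1  (I1 outputs flow p/I1)
#3 →J1  (1-jn J1 has f-setter on 2)

dp_I1/dt = -E_Se1 - q_C1/4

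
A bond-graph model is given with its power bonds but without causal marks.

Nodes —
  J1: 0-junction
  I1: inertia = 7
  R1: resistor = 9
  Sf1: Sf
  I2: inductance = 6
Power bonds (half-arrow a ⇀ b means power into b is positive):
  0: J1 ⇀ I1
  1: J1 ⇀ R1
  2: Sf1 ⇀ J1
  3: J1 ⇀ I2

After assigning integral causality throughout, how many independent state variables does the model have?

bond 2 stroke at Sf1  (Sf1: flow source, stroke at near end)
bond 0 stroke at I1  (prefer integral on I1)
bond 3 stroke at I2  (I2: I, integral causality)
bond 1 stroke at J1  (only one effort-in slot at J1)

2  (I1, I2 all integral)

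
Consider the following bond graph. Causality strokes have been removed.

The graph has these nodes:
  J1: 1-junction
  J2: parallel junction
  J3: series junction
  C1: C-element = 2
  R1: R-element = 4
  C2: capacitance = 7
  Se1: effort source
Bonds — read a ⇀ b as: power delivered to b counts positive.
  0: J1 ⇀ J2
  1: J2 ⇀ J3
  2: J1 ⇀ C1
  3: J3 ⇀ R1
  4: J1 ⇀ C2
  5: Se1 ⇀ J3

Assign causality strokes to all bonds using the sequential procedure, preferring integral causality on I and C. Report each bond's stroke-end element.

b0 stroke at J2
b1 stroke at J3
b2 stroke at J1
b3 stroke at R1
b4 stroke at J1
b5 stroke at J3

#5 →J3  (Se1 (Se) sets effort on bond)
#2 →J1  (C1: C, integral causality)
#4 →J1  (C2 outputs effort q/C2)
#0 →J2  (closing 1-jn rule on J1)
#1 →J3  (common-e at J2 fixed by 0)
#3 →R1  (closing 1-jn rule on J3)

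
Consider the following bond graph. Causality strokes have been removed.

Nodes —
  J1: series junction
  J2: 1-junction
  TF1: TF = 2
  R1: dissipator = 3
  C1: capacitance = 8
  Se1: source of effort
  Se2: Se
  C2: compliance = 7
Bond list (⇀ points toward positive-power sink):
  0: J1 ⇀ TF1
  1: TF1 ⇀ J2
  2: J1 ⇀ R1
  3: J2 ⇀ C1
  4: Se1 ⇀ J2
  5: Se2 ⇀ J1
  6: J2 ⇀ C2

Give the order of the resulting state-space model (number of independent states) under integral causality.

β4 →J2  (Se1: effort source, stroke at far end)
β5 →J1  (source Se2 imposes e)
β3 →J2  (C1: C, integral causality)
β6 →J2  (C2: C, integral causality)
β1 →TF1  (only one flow-in slot at J2)
β0 →J1  (TF TF1: opposite of bond 1)
β2 →R1  (J1 needs exactly one f-in)

2  (C1, C2 all integral)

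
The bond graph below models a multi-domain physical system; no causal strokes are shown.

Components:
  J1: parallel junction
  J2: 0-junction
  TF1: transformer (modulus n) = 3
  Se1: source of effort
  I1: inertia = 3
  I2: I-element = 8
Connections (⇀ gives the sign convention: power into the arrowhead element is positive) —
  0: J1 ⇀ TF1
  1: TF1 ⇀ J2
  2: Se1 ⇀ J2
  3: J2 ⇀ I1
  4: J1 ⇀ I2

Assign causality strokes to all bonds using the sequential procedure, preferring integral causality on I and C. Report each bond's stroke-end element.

bond 2 stroke→J2  (source Se1 imposes e)
bond 1 stroke→TF1  (J2: bond 2 brought effort, rest push out)
bond 3 stroke→I1  (J2 effort already set via bond 2)
bond 0 stroke→J1  (through TF1, causality passes straight; one stroke at TF1)
bond 4 stroke→I2  (common-e at J1 fixed by 0)

b0 stroke at J1
b1 stroke at TF1
b2 stroke at J2
b3 stroke at I1
b4 stroke at I2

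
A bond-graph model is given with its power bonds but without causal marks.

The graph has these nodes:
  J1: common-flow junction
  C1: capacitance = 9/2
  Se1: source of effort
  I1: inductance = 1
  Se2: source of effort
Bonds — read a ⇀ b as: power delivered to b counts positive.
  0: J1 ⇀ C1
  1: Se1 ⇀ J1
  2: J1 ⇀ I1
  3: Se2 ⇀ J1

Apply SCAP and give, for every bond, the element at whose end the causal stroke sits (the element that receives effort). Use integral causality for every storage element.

β0 →J1
β1 →J1
β2 →I1
β3 →J1

bond 1 |J1  (Se1 fixes effort; stroke away)
bond 3 |J1  (Se2 fixes effort; stroke away)
bond 0 |J1  (C1 outputs effort q/C1)
bond 2 |I1  (J1: last free bond brings flow in)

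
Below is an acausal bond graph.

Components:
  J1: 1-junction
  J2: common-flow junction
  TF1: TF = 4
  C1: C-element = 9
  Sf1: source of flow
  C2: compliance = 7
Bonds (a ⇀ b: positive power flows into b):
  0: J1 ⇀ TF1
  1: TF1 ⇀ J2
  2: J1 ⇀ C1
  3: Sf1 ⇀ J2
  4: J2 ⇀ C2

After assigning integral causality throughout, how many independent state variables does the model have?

β3 |Sf1  (Sf1 fixes flow; stroke at Sf1)
β1 |J2  (1-jn J2 has f-setter on 3)
β4 |J2  (J2: bond 3 brought flow, rest push out)
β0 |TF1  (TF1: transformer flips bond 1)
β2 |J1  (common-f at J1 fixed by 0)

2  (C1, C2 all integral)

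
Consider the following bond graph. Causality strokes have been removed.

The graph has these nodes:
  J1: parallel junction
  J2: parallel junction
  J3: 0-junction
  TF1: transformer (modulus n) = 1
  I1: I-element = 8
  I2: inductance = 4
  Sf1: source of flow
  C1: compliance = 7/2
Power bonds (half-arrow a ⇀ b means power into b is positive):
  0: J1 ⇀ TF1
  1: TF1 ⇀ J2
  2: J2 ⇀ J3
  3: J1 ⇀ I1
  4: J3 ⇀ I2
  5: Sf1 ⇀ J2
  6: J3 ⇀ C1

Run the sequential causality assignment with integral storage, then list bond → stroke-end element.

bond 5 |Sf1  (Sf1 fixes flow; stroke at Sf1)
bond 3 |I1  (I1: I, integral causality)
bond 0 |J1  (only one effort-in slot at J1)
bond 1 |TF1  (TF TF1: opposite of bond 0)
bond 2 |J2  (closing 0-jn rule on J2)
bond 4 |I2  (I2 outputs flow p/I2)
bond 6 |J3  (only one effort-in slot at J3)

bond 0 stroke at J1
bond 1 stroke at TF1
bond 2 stroke at J2
bond 3 stroke at I1
bond 4 stroke at I2
bond 5 stroke at Sf1
bond 6 stroke at J3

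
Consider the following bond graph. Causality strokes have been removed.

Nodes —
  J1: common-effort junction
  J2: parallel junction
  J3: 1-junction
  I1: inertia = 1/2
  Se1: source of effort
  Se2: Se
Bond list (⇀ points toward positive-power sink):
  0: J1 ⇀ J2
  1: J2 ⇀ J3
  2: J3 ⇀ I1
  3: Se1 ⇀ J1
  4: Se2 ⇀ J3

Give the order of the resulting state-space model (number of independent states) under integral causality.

1  (I1 all integral)

#3 stroke→J1  (Se1: effort source, stroke at far end)
#4 stroke→J3  (Se2 fixes effort; stroke away)
#0 stroke→J2  (J1: bond 3 brought effort, rest push out)
#1 stroke→J3  (J2: bond 0 brought effort, rest push out)
#2 stroke→I1  (J3 needs exactly one f-in)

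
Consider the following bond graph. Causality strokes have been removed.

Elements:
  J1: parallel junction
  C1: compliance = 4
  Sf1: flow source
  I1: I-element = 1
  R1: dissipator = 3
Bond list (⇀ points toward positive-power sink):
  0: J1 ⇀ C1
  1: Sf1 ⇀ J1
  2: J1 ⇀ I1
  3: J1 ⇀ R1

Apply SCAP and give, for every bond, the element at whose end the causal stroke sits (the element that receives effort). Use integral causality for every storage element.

b0 stroke→J1
b1 stroke→Sf1
b2 stroke→I1
b3 stroke→R1

bond 1 stroke→Sf1  (Sf1 fixes flow; stroke at Sf1)
bond 0 stroke→J1  (C1 integral (e out))
bond 2 stroke→I1  (0-jn J1 has e-setter on 0)
bond 3 stroke→R1  (J1 effort already set via bond 0)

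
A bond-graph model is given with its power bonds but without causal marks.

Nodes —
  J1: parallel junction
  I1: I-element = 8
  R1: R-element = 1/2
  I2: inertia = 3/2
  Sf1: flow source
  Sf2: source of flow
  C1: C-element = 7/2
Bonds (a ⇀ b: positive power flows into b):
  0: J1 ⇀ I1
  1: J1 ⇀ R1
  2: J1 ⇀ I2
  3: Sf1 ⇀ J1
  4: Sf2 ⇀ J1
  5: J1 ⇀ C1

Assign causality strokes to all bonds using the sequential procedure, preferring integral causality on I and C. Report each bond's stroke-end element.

#3 |Sf1  (Sf1 (Sf) sets flow on bond)
#4 |Sf2  (Sf2: flow source, stroke at near end)
#0 |I1  (I1 integral (f out))
#2 |I2  (I2: I, integral causality)
#5 |J1  (prefer integral on C1)
#1 |R1  (J1 effort already set via bond 5)

β0 stroke→I1
β1 stroke→R1
β2 stroke→I2
β3 stroke→Sf1
β4 stroke→Sf2
β5 stroke→J1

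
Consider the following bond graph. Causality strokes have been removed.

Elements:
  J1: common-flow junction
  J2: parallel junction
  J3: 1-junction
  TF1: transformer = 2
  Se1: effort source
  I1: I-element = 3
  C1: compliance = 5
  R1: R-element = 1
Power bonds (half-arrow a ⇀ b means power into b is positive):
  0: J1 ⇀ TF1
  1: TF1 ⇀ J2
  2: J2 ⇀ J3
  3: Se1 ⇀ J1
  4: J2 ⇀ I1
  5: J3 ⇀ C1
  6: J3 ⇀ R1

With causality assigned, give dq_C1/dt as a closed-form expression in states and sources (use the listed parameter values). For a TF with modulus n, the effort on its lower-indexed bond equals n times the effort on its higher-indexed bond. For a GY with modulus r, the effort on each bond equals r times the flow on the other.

dq_C1/dt = E_Se1/2 - q_C1/5

#3 |J1  (Se1 fixes effort; stroke away)
#0 |TF1  (J1 needs exactly one f-in)
#1 |J2  (TF TF1: opposite of bond 0)
#2 |J3  (J2: bond 1 brought effort, rest push out)
#4 |I1  (J2 effort already set via bond 1)
#5 |J3  (C1 integral (e out))
#6 |R1  (closing 1-jn rule on J3)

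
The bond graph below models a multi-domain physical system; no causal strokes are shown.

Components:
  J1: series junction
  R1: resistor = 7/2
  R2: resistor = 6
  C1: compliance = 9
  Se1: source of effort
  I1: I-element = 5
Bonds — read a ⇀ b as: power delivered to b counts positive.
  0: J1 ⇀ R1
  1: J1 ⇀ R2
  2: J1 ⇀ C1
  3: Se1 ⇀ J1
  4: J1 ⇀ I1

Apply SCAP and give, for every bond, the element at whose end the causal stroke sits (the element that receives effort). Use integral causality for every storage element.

β0 stroke at J1
β1 stroke at J1
β2 stroke at J1
β3 stroke at J1
β4 stroke at I1

#3 |J1  (Se1 (Se) sets effort on bond)
#2 |J1  (C1 integral (e out))
#4 |I1  (prefer integral on I1)
#0 |J1  (J1: bond 4 brought flow, rest push out)
#1 |J1  (J1: bond 4 brought flow, rest push out)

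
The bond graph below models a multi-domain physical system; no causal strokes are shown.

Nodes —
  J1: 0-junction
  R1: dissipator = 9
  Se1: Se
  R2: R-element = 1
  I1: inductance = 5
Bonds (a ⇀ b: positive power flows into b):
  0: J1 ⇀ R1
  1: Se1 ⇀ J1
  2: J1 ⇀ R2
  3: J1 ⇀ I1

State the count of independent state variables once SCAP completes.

#1 |J1  (source Se1 imposes e)
#0 |R1  (common-e at J1 fixed by 1)
#2 |R2  (common-e at J1 fixed by 1)
#3 |I1  (common-e at J1 fixed by 1)

1  (I1 all integral)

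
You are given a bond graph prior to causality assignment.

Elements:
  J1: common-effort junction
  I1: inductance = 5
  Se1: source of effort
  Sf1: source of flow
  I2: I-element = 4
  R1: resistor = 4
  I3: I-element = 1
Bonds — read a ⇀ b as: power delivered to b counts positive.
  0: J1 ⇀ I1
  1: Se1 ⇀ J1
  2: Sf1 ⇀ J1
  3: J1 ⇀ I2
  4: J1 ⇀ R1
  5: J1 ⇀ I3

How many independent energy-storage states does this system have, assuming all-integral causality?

3  (I1, I2, I3 all integral)

β1 →J1  (source Se1 imposes e)
β2 →Sf1  (Sf1: flow source, stroke at near end)
β0 →I1  (0-jn J1 has e-setter on 1)
β3 →I2  (J1: bond 1 brought effort, rest push out)
β4 →R1  (J1: bond 1 brought effort, rest push out)
β5 →I3  (0-jn J1 has e-setter on 1)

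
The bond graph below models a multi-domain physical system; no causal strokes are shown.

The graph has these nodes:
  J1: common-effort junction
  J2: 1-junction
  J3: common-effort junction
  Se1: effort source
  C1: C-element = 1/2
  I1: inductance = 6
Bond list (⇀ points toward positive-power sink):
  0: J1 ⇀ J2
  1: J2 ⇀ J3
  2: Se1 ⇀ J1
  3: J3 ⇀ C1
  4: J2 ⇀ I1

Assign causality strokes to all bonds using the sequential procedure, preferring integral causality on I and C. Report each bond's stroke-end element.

β0 stroke→J2
β1 stroke→J2
β2 stroke→J1
β3 stroke→J3
β4 stroke→I1

b2 stroke→J1  (Se1: effort source, stroke at far end)
b0 stroke→J2  (J1: bond 2 brought effort, rest push out)
b3 stroke→J3  (C1: C, integral causality)
b1 stroke→J2  (common-e at J3 fixed by 3)
b4 stroke→I1  (J2: last free bond brings flow in)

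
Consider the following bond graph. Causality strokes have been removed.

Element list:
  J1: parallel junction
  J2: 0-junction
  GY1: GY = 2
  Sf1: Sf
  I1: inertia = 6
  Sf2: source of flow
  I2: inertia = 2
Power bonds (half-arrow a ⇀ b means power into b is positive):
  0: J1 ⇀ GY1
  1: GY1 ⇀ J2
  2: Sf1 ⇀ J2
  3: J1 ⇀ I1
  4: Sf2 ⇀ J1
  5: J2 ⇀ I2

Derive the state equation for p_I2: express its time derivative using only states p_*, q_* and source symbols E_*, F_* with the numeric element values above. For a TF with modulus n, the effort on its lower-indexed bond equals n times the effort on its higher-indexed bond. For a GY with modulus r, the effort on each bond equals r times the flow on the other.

dp_I2/dt = 2*F_Sf2 - p_I1/3

#2 |Sf1  (Sf1: flow source, stroke at near end)
#4 |Sf2  (Sf2 fixes flow; stroke at Sf2)
#3 |I1  (I1 integral (f out))
#0 |J1  (only one effort-in slot at J1)
#1 |J2  (GY GY1: same side as bond 0)
#5 |I2  (J2 effort already set via bond 1)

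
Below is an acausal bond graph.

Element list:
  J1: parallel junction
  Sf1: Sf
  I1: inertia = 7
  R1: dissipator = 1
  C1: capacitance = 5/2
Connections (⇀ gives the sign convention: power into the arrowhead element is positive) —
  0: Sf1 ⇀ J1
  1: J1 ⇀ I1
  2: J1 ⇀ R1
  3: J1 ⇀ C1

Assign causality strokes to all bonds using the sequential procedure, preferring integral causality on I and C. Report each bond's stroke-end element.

bond 0 stroke→Sf1
bond 1 stroke→I1
bond 2 stroke→R1
bond 3 stroke→J1

b0 stroke→Sf1  (source Sf1 imposes f)
b1 stroke→I1  (I1: I, integral causality)
b3 stroke→J1  (C1 outputs effort q/C1)
b2 stroke→R1  (0-jn J1 has e-setter on 3)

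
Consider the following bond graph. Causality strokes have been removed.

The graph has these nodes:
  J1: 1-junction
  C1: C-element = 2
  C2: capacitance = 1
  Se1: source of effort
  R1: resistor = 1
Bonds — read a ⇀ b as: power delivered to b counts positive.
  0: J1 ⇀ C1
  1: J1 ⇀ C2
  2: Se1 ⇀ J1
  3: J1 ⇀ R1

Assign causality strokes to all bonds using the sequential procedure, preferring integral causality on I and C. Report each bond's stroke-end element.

β0 →J1
β1 →J1
β2 →J1
β3 →R1

β2 stroke→J1  (Se1: effort source, stroke at far end)
β0 stroke→J1  (C1 outputs effort q/C1)
β1 stroke→J1  (prefer integral on C2)
β3 stroke→R1  (J1 needs exactly one f-in)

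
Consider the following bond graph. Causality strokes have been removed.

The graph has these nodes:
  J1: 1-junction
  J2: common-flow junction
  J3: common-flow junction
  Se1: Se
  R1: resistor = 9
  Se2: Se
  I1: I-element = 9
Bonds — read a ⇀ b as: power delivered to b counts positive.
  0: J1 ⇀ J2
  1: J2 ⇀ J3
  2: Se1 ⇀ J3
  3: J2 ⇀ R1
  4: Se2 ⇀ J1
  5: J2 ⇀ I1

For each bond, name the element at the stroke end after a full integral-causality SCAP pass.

β2 stroke→J3  (source Se1 imposes e)
β4 stroke→J1  (Se2 fixes effort; stroke away)
β0 stroke→J2  (J1: last free bond brings flow in)
β1 stroke→J2  (only one flow-in slot at J3)
β5 stroke→I1  (I1 outputs flow p/I1)
β3 stroke→J2  (1-jn J2 has f-setter on 5)

#0 stroke at J2
#1 stroke at J2
#2 stroke at J3
#3 stroke at J2
#4 stroke at J1
#5 stroke at I1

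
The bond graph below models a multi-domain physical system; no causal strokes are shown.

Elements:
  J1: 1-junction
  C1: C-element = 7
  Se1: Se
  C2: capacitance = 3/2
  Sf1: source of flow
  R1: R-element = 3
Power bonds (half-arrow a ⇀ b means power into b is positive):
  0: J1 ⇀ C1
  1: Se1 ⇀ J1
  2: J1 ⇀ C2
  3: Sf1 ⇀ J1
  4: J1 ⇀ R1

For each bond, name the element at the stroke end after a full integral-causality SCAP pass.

#0 |J1
#1 |J1
#2 |J1
#3 |Sf1
#4 |J1

bond 1 →J1  (source Se1 imposes e)
bond 3 →Sf1  (Sf1 (Sf) sets flow on bond)
bond 0 →J1  (J1 flow already set via bond 3)
bond 2 →J1  (1-jn J1 has f-setter on 3)
bond 4 →J1  (J1: bond 3 brought flow, rest push out)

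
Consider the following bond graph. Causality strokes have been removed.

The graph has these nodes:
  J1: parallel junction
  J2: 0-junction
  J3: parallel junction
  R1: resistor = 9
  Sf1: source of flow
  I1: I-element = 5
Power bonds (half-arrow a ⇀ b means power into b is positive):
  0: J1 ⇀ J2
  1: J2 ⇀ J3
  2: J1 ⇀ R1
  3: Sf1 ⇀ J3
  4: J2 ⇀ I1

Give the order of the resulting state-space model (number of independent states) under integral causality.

1  (I1 all integral)

bond 3 →Sf1  (Sf1 fixes flow; stroke at Sf1)
bond 1 →J3  (J3 needs exactly one e-in)
bond 4 →I1  (I1 outputs flow p/I1)
bond 0 →J2  (only one effort-in slot at J2)
bond 2 →J1  (J1: last free bond brings effort in)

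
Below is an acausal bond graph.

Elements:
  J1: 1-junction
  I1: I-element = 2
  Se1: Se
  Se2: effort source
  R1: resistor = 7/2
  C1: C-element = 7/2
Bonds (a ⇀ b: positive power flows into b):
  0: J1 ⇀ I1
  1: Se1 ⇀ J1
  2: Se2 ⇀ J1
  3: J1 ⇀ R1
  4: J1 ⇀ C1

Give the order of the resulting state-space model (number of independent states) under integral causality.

β1 stroke at J1  (Se1 (Se) sets effort on bond)
β2 stroke at J1  (Se2 fixes effort; stroke away)
β0 stroke at I1  (I1 integral (f out))
β3 stroke at J1  (common-f at J1 fixed by 0)
β4 stroke at J1  (common-f at J1 fixed by 0)

2  (C1, I1 all integral)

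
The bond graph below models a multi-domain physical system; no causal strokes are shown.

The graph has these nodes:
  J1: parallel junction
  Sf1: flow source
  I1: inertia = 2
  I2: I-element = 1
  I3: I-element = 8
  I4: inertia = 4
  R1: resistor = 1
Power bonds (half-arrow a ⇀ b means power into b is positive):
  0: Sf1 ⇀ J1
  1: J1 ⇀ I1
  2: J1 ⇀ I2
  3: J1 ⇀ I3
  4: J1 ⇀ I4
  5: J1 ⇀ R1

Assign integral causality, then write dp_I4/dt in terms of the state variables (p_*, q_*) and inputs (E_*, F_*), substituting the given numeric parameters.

bond 0 |Sf1  (Sf1 fixes flow; stroke at Sf1)
bond 1 |I1  (prefer integral on I1)
bond 2 |I2  (prefer integral on I2)
bond 3 |I3  (I3: I, integral causality)
bond 4 |I4  (I4 integral (f out))
bond 5 |J1  (J1 needs exactly one e-in)

dp_I4/dt = F_Sf1 - p_I1/2 - p_I2 - p_I3/8 - p_I4/4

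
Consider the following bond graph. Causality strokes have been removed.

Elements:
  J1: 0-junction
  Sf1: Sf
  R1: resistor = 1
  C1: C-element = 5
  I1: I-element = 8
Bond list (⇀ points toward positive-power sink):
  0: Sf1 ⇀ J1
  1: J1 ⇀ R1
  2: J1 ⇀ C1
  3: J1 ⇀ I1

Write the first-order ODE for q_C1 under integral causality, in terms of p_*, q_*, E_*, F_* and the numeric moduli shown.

dq_C1/dt = F_Sf1 - p_I1/8 - q_C1/5

#0 |Sf1  (Sf1 (Sf) sets flow on bond)
#2 |J1  (C1: C, integral causality)
#1 |R1  (J1 effort already set via bond 2)
#3 |I1  (common-e at J1 fixed by 2)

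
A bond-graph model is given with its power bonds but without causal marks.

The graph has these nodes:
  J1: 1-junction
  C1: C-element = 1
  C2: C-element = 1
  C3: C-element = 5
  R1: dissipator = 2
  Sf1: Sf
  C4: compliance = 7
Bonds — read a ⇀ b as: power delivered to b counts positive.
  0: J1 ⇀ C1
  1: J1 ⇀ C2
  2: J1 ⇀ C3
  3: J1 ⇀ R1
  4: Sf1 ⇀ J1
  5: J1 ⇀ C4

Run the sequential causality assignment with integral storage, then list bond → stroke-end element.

β4 |Sf1  (Sf1 (Sf) sets flow on bond)
β0 |J1  (1-jn J1 has f-setter on 4)
β1 |J1  (J1 flow already set via bond 4)
β2 |J1  (1-jn J1 has f-setter on 4)
β3 |J1  (J1: bond 4 brought flow, rest push out)
β5 |J1  (J1: bond 4 brought flow, rest push out)

β0 →J1
β1 →J1
β2 →J1
β3 →J1
β4 →Sf1
β5 →J1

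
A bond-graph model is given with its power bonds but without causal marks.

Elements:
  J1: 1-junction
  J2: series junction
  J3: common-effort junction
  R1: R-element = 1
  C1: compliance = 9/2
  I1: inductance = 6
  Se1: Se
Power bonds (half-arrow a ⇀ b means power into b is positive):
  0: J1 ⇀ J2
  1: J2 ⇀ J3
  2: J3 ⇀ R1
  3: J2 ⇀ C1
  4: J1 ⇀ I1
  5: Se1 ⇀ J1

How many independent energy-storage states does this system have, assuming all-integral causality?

bond 5 |J1  (Se1 fixes effort; stroke away)
bond 3 |J2  (prefer integral on C1)
bond 4 |I1  (I1 outputs flow p/I1)
bond 0 |J1  (1-jn J1 has f-setter on 4)
bond 1 |J2  (J2 flow already set via bond 0)
bond 2 |J3  (J3 needs exactly one e-in)

2  (C1, I1 all integral)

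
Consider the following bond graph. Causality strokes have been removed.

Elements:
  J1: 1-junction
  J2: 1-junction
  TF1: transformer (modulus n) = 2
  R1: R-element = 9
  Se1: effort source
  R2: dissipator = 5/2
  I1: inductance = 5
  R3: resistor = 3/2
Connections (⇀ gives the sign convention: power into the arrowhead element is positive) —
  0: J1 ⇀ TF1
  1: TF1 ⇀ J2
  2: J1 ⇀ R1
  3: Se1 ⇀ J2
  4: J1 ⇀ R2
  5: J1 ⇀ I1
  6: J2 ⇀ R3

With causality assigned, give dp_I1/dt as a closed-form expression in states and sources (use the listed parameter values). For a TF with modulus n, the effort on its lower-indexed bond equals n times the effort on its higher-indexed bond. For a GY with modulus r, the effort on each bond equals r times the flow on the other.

dp_I1/dt = 2*E_Se1 - 7*p_I1/2

bond 3 |J2  (Se1 (Se) sets effort on bond)
bond 5 |I1  (I1: I, integral causality)
bond 0 |J1  (J1: bond 5 brought flow, rest push out)
bond 2 |J1  (J1 flow already set via bond 5)
bond 4 |J1  (common-f at J1 fixed by 5)
bond 1 |TF1  (TF1: transformer flips bond 0)
bond 6 |J2  (1-jn J2 has f-setter on 1)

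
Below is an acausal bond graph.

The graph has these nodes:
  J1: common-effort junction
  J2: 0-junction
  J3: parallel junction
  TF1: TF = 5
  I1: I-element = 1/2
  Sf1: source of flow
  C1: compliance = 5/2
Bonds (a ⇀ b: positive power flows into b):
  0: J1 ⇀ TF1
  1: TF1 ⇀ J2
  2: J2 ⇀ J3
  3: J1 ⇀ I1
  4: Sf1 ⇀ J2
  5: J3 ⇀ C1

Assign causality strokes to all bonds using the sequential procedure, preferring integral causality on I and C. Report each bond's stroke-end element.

bond 0 →J1
bond 1 →TF1
bond 2 →J2
bond 3 →I1
bond 4 →Sf1
bond 5 →J3

#4 |Sf1  (Sf1: flow source, stroke at near end)
#3 |I1  (I1 outputs flow p/I1)
#0 |J1  (J1 needs exactly one e-in)
#1 |TF1  (TF1: transformer flips bond 0)
#2 |J2  (only one effort-in slot at J2)
#5 |J3  (only one effort-in slot at J3)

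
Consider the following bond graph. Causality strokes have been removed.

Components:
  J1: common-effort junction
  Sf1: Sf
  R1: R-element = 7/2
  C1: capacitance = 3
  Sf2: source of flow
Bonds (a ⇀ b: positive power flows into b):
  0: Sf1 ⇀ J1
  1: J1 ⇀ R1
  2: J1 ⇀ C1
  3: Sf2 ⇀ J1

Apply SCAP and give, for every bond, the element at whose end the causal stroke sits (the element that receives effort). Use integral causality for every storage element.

β0 stroke→Sf1
β1 stroke→R1
β2 stroke→J1
β3 stroke→Sf2

b0 →Sf1  (Sf1 fixes flow; stroke at Sf1)
b3 →Sf2  (Sf2 (Sf) sets flow on bond)
b2 →J1  (prefer integral on C1)
b1 →R1  (common-e at J1 fixed by 2)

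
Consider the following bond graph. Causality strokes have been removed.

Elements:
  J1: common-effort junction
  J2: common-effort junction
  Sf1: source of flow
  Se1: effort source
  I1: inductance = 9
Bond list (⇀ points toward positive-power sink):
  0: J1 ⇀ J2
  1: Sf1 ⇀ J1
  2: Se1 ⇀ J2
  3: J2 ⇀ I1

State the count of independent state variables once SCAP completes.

1  (I1 all integral)

β1 stroke at Sf1  (Sf1 fixes flow; stroke at Sf1)
β2 stroke at J2  (Se1 (Se) sets effort on bond)
β0 stroke at J1  (only one effort-in slot at J1)
β3 stroke at I1  (J2: bond 2 brought effort, rest push out)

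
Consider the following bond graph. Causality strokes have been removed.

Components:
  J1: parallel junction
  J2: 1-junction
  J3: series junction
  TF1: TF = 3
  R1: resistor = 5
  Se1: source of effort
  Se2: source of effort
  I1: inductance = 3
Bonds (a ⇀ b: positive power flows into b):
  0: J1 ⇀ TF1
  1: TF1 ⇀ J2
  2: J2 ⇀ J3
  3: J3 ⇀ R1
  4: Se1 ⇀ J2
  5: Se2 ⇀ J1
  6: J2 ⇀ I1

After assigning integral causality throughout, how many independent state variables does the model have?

β4 stroke→J2  (Se1: effort source, stroke at far end)
β5 stroke→J1  (Se2: effort source, stroke at far end)
β0 stroke→TF1  (J1 effort already set via bond 5)
β1 stroke→J2  (TF TF1: opposite of bond 0)
β6 stroke→I1  (I1 integral (f out))
β2 stroke→J2  (common-f at J2 fixed by 6)
β3 stroke→J3  (1-jn J3 has f-setter on 2)

1  (I1 all integral)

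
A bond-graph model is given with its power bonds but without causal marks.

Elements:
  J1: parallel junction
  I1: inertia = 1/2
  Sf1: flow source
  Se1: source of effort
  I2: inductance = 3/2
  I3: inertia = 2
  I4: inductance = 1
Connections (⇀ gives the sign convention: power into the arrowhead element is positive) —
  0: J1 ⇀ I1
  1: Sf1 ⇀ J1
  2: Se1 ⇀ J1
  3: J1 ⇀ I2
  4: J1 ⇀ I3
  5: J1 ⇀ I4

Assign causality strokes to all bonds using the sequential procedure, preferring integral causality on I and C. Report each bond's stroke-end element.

b0 stroke→I1
b1 stroke→Sf1
b2 stroke→J1
b3 stroke→I2
b4 stroke→I3
b5 stroke→I4

β1 stroke→Sf1  (Sf1 fixes flow; stroke at Sf1)
β2 stroke→J1  (Se1: effort source, stroke at far end)
β0 stroke→I1  (common-e at J1 fixed by 2)
β3 stroke→I2  (J1 effort already set via bond 2)
β4 stroke→I3  (common-e at J1 fixed by 2)
β5 stroke→I4  (0-jn J1 has e-setter on 2)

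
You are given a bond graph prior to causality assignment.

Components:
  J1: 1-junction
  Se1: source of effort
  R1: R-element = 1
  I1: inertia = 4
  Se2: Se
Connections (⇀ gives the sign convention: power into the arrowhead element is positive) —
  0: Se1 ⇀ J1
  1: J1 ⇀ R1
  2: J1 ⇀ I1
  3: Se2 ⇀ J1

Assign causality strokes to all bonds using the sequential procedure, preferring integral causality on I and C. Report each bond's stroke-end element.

#0 stroke at J1
#1 stroke at J1
#2 stroke at I1
#3 stroke at J1

b0 stroke→J1  (Se1: effort source, stroke at far end)
b3 stroke→J1  (source Se2 imposes e)
b2 stroke→I1  (prefer integral on I1)
b1 stroke→J1  (J1: bond 2 brought flow, rest push out)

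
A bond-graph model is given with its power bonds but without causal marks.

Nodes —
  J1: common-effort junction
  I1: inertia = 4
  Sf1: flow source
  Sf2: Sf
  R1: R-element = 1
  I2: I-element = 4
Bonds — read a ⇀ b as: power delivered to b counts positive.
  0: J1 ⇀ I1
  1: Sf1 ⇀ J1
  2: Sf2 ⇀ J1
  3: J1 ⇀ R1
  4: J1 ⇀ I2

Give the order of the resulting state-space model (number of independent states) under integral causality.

β1 |Sf1  (source Sf1 imposes f)
β2 |Sf2  (Sf2: flow source, stroke at near end)
β0 |I1  (I1 integral (f out))
β4 |I2  (prefer integral on I2)
β3 |J1  (only one effort-in slot at J1)

2  (I1, I2 all integral)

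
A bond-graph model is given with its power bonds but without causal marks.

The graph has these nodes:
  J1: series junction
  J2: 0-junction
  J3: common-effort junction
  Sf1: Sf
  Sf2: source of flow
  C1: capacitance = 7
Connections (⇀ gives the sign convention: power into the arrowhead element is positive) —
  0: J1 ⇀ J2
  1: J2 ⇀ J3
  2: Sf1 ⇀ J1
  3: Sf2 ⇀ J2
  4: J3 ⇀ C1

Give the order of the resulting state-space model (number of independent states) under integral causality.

β2 |Sf1  (Sf1: flow source, stroke at near end)
β3 |Sf2  (Sf2: flow source, stroke at near end)
β0 |J1  (J1: bond 2 brought flow, rest push out)
β1 |J2  (J2: last free bond brings effort in)
β4 |J3  (J3: last free bond brings effort in)

1  (C1 all integral)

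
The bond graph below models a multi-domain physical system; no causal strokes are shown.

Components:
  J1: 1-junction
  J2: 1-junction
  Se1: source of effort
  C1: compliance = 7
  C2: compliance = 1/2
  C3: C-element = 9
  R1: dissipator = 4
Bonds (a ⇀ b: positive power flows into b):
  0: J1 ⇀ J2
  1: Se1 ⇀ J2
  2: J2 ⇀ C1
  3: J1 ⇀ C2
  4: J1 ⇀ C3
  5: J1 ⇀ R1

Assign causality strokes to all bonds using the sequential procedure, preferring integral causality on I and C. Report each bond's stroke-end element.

β1 stroke at J2  (Se1: effort source, stroke at far end)
β2 stroke at J2  (C1: C, integral causality)
β0 stroke at J1  (closing 1-jn rule on J2)
β3 stroke at J1  (prefer integral on C2)
β4 stroke at J1  (C3 integral (e out))
β5 stroke at R1  (closing 1-jn rule on J1)

#0 →J1
#1 →J2
#2 →J2
#3 →J1
#4 →J1
#5 →R1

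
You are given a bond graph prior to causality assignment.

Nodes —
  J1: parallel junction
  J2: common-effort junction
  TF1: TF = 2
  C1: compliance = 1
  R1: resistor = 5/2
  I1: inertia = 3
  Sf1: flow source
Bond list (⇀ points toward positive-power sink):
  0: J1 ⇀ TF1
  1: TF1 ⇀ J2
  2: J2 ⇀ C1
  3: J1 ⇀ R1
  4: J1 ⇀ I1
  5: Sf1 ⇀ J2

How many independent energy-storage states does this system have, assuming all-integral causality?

2  (C1, I1 all integral)

#5 |Sf1  (Sf1: flow source, stroke at near end)
#2 |J2  (C1 outputs effort q/C1)
#1 |TF1  (common-e at J2 fixed by 2)
#0 |J1  (TF1 one-in-one-out from 1)
#3 |R1  (common-e at J1 fixed by 0)
#4 |I1  (J1 effort already set via bond 0)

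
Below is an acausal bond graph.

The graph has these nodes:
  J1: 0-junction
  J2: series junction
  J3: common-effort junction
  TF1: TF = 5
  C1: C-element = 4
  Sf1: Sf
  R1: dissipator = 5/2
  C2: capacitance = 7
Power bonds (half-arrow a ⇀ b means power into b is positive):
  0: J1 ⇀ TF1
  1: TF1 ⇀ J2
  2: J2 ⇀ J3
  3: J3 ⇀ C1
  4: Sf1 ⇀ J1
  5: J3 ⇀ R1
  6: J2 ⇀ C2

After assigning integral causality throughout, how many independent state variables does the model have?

2  (C1, C2 all integral)

b4 stroke→Sf1  (Sf1 fixes flow; stroke at Sf1)
b0 stroke→J1  (closing 0-jn rule on J1)
b1 stroke→TF1  (through TF1, causality passes straight; one stroke at TF1)
b2 stroke→J2  (J2: bond 1 brought flow, rest push out)
b6 stroke→J2  (J2 flow already set via bond 1)
b3 stroke→J3  (prefer integral on C1)
b5 stroke→R1  (0-jn J3 has e-setter on 3)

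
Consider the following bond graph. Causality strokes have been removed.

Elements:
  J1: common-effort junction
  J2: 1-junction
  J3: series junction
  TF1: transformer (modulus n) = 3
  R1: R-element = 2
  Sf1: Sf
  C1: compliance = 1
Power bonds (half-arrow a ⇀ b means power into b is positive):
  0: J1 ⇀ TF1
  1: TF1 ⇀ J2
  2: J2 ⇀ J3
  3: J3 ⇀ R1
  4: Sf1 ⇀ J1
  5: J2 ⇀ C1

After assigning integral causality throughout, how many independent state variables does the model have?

b4 stroke→Sf1  (Sf1 fixes flow; stroke at Sf1)
b0 stroke→J1  (closing 0-jn rule on J1)
b1 stroke→TF1  (TF1: transformer flips bond 0)
b2 stroke→J2  (common-f at J2 fixed by 1)
b5 stroke→J2  (common-f at J2 fixed by 1)
b3 stroke→J3  (common-f at J3 fixed by 2)

1  (C1 all integral)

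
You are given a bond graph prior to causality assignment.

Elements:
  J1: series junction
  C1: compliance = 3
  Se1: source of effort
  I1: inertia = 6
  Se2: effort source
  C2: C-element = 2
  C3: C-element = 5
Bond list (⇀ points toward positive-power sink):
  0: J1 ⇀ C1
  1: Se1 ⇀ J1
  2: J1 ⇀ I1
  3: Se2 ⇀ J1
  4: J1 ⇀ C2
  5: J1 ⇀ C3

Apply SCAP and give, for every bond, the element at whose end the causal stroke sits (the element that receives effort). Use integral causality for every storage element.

β0 stroke at J1
β1 stroke at J1
β2 stroke at I1
β3 stroke at J1
β4 stroke at J1
β5 stroke at J1

β1 stroke at J1  (Se1: effort source, stroke at far end)
β3 stroke at J1  (Se2 (Se) sets effort on bond)
β0 stroke at J1  (C1 outputs effort q/C1)
β2 stroke at I1  (I1: I, integral causality)
β4 stroke at J1  (common-f at J1 fixed by 2)
β5 stroke at J1  (J1: bond 2 brought flow, rest push out)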